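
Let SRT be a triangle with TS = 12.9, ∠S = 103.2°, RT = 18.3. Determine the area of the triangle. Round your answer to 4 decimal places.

area ≈ 65.0836

Law of sines: sin R = TS·sin S/RT ≈ 0.68629.
Since RT ≥ TS, only the acute value applies: ∠R ≈ 43.34°.
Then ∠T = 180° − ∠S − ∠R ≈ 33.46°.
Law of sines gives SR = RT·sin T/sin S ≈ 10.364.
Area = ½·RT·TS·sin T ≈ 65.084.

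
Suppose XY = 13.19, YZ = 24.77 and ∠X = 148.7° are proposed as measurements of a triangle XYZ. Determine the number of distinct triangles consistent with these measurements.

XY·sin X = 13.19·sin(148.7°) ≈ 6.852.
Since ∠X is not acute, a triangle exists only if YZ > XY; here YZ > XY, so there is exactly one triangle.

1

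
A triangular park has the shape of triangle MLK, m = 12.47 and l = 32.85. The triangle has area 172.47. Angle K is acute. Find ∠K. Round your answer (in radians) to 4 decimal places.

From area = ½·m·l·sin K, we get sin K = 2·area/(m·l) ≈ 0.84206.
Taking the acute solution, ∠K ≈ 1.001 rad.

∠K ≈ 1.0011 rad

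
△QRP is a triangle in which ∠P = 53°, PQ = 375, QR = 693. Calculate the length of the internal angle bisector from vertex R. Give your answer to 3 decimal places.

t_R ≈ 744.778

Law of sines: sin R = PQ·sin P/QR ≈ 0.43216.
Since QR ≥ PQ, only the acute value applies: ∠R ≈ 25.60°.
Then ∠Q = 180° − ∠P − ∠R ≈ 101.40°.
Law of sines gives RP = QR·sin Q/sin P ≈ 850.63.
The bisector from R has length 2·QR·RP·cos(∠R/2)/(QR+RP) ≈ 744.78.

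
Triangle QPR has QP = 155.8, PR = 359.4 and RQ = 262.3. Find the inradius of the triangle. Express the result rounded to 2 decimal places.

r ≈ 47.16

Semiperimeter s = (359.4 + 262.3 + 155.8)/2 = 388.75.
Heron's formula: area = √(388.75·29.35·126.45·232.95) ≈ 18333.
Inradius = area/s = 18333/388.75 ≈ 47.158.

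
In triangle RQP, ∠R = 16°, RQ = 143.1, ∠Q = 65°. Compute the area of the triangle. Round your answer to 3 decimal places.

The third angle is ∠P = 180° − ∠R − ∠Q = 99.00°.
Law of sines: QP = RQ·sin R/sin P ≈ 39.935.
Law of sines: PR = RQ·sin Q/sin P ≈ 131.31.
Area = ½·RQ·QP·sin Q ≈ 2589.7.

2589.662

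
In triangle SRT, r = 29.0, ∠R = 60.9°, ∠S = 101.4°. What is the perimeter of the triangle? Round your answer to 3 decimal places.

The third angle is ∠T = 180° − ∠S − ∠R = 17.70°.
Law of sines: s = r·sin S/sin R ≈ 32.535.
Law of sines: t = r·sin T/sin R ≈ 10.091.
Semiperimeter p = (32.535+29+10.091)/2 = 35.813.
Perimeter = 32.535 + 29 + 10.091 = 71.625.

perimeter ≈ 71.625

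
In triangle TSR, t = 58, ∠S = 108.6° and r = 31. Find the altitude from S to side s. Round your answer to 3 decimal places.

23.037

By the law of cosines, s² = r² + t² − 2·r·t·cos S = 5472, so s ≈ 73.973.
Area = ½·r·t·sin S ≈ 852.04.
The altitude from S has length 2·area/s ≈ 23.037.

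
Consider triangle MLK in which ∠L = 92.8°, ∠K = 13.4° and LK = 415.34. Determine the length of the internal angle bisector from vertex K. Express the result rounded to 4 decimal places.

420.6126

The third angle is ∠M = 180° − ∠L − ∠K = 73.80°.
Law of sines: KM = LK·sin L/sin M ≈ 432.
Law of sines: ML = LK·sin K/sin M ≈ 100.23.
The bisector from K has length 2·LK·KM·cos(∠K/2)/(LK+KM) ≈ 420.61.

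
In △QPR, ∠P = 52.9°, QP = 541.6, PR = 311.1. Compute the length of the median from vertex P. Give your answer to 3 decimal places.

By the law of cosines, RQ² = QP² + PR² − 2·QP·PR·cos P = 1.8684e+05, so RQ ≈ 432.25.
Median from P: ½√(2·QP² + 2·PR² − RQ²) ≈ 385.16.

385.157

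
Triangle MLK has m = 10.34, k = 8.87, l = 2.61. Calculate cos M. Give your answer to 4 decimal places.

cos M ≈ -0.4628

By the law of cosines, cos M = (l² + k² − m²) / (2·l·k) ≈ -0.46276, so ∠M ≈ 117.57°.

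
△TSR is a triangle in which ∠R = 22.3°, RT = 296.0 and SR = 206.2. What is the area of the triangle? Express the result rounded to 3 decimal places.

area ≈ 11580.091

Area = ½·SR·RT·sin R ≈ 11580.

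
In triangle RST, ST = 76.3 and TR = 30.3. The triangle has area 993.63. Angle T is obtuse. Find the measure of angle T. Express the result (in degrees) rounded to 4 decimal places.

From area = ½·ST·TR·sin T, we get sin T = 2·area/(ST·TR) ≈ 0.85958.
Taking the obtuse solution, ∠T ≈ 120.73°.

∠T ≈ 120.7303°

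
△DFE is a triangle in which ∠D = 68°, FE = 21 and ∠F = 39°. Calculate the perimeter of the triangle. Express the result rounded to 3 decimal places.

perimeter ≈ 56.913

The third angle is ∠E = 180° − ∠D − ∠F = 73.00°.
Law of sines: ED = FE·sin F/sin D ≈ 14.254.
Law of sines: DF = FE·sin E/sin D ≈ 21.66.
Semiperimeter s = (21+14.254+21.66)/2 = 28.457.
Perimeter = 21 + 14.254 + 21.66 = 56.913.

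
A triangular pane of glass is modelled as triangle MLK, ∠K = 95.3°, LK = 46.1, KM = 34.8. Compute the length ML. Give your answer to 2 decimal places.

By the law of cosines, ML² = LK² + KM² − 2·LK·KM·cos K = 3632.6, so ML ≈ 60.271.

60.27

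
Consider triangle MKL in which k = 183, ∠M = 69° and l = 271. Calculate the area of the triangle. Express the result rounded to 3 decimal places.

23149.527

Area = ½·k·l·sin M ≈ 23150.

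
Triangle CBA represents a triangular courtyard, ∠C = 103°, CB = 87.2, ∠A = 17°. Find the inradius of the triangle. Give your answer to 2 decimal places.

The third angle is ∠B = 180° − ∠A − ∠C = 60.00°.
Law of sines: BA = CB·sin C/sin A ≈ 290.61.
Law of sines: AC = CB·sin B/sin A ≈ 258.29.
Area = ½·CB·BA·sin B ≈ 10973.
Semiperimeter s = (290.61+258.29+87.2)/2 = 318.05.
Inradius = area/s = 10973/318.05 ≈ 34.501.

34.50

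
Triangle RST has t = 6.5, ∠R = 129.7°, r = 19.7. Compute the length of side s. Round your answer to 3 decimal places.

14.903

Law of sines: sin T = t·sin R/r ≈ 0.25386.
Since r ≥ t, only the acute value applies: ∠T ≈ 14.71°.
Then ∠S = 180° − ∠R − ∠T ≈ 35.59°.
Law of sines gives s = r·sin S/sin R ≈ 14.903.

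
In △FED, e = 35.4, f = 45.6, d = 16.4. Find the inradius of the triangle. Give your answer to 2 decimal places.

r ≈ 5.23

Semiperimeter s = (45.6 + 35.4 + 16.4)/2 = 48.7.
Heron's formula: area = √(48.7·3.1·13.3·32.3) ≈ 254.67.
Inradius = area/s = 254.67/48.7 ≈ 5.2293.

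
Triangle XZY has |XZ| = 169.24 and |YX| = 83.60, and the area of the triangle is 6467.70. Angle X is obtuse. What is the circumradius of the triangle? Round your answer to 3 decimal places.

From area = ½·|YX|·|XZ|·sin X, we get sin X = 2·area/(|YX|·|XZ|) ≈ 0.91426.
Taking the obtuse solution, ∠X ≈ 113.90°.
Law of cosines then gives |ZY| ≈ 217.01.
Circumradius = |ZY|/(2 sin X) ≈ 118.68.

R ≈ 118.682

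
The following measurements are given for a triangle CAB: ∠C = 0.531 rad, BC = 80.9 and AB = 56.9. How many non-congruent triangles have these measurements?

2

BC·sin C = 80.9·sin(0.531 rad) ≈ 40.97.
Since BC sin C < AB < BC (40.97 < 56.9 < 80.9), two triangles exist.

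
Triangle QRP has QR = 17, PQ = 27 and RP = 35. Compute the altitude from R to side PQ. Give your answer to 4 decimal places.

Semiperimeter s = (35 + 27 + 17)/2 = 39.5.
Heron's formula: area = √(39.5·4.5·12.5·22.5) ≈ 223.59.
The altitude from R has length 2·area/PQ ≈ 16.562.

h_R ≈ 16.5622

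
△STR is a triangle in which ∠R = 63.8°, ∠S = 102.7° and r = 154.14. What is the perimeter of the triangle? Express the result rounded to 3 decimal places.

361.831

The third angle is ∠T = 180° − ∠R − ∠S = 13.50°.
Law of sines: s = r·sin S/sin R ≈ 167.59.
Law of sines: t = r·sin T/sin R ≈ 40.104.
Semiperimeter p = (167.59+40.104+154.14)/2 = 180.92.
Perimeter = 167.59 + 40.104 + 154.14 = 361.83.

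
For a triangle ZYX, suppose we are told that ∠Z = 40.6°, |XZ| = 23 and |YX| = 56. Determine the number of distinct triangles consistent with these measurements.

|XZ|·sin Z = 23·sin(40.6°) ≈ 14.97.
Since |YX| ≥ |XZ|, exactly one triangle exists.

1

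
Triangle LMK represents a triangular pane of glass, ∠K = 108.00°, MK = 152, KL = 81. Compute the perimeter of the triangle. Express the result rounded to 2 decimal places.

perimeter ≈ 426.07

By the law of cosines, LM² = MK² + KL² − 2·MK·KL·cos K = 37274, so LM ≈ 193.07.
Semiperimeter s = (152+81+193.07)/2 = 213.03.
Perimeter = 152 + 81 + 193.07 = 426.07.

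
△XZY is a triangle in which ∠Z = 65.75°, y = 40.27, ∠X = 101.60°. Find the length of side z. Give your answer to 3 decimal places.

167.660

The third angle is ∠Y = 180° − ∠X − ∠Z = 12.65°.
Law of sines: z = y·sin Z/sin Y ≈ 167.66.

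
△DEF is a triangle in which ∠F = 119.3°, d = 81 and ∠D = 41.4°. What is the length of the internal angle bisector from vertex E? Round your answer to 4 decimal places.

The third angle is ∠E = 180° − ∠F − ∠D = 19.30°.
Law of sines: e = d·sin E/sin D ≈ 40.483.
Law of sines: f = d·sin F/sin D ≈ 106.81.
The bisector from E has length 2·f·d·cos(∠E/2)/(f+d) ≈ 90.829.

90.8295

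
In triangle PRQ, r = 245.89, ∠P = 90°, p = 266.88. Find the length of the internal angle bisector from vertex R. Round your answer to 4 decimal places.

Law of sines: sin R = r·sin P/p ≈ 0.92135.
Since p ≥ r, only the acute value applies: ∠R ≈ 67.12°.
Then ∠Q = 180° − ∠P − ∠R ≈ 22.88°.
Law of sines gives q = p·sin Q/sin P ≈ 103.75.
The bisector from R has length 2·q·p·cos(∠R/2)/(q+p) ≈ 124.5.

t_R ≈ 124.5011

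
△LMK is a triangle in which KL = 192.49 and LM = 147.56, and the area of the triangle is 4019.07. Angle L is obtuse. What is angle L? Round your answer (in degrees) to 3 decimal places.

From area = ½·KL·LM·sin L, we get sin L = 2·area/(KL·LM) ≈ 0.28299.
Taking the obtuse solution, ∠L ≈ 163.56°.

∠L ≈ 163.561°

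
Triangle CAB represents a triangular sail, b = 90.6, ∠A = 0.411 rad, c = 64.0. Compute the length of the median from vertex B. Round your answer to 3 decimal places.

28.854

By the law of cosines, a² = b² + c² − 2·b·c·cos A = 1673.3, so a ≈ 40.906.
Median from B: ½√(2·c² + 2·a² − b²) ≈ 28.854.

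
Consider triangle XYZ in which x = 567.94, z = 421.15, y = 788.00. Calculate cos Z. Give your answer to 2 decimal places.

By the law of cosines, cos Z = (x² + y² − z²) / (2·x·y) ≈ 0.85594, so ∠Z ≈ 31.14°.

cos Z ≈ 0.86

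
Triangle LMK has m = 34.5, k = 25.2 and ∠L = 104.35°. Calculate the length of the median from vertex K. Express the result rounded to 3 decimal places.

m_K ≈ 39.554

By the law of cosines, l² = m² + k² − 2·m·k·cos L = 2256.2, so l ≈ 47.5.
Median from K: ½√(2·l² + 2·m² − k²) ≈ 39.554.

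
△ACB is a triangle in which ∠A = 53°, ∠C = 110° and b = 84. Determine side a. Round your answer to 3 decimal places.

The third angle is ∠B = 180° − ∠A − ∠C = 17.00°.
Law of sines: a = b·sin A/sin B ≈ 229.45.

229.452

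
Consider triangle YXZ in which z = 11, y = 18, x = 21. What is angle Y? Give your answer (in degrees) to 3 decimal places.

58.992

By the law of cosines, cos Y = (x² + z² − y²) / (2·x·z) ≈ 0.51515, so ∠Y ≈ 58.99°.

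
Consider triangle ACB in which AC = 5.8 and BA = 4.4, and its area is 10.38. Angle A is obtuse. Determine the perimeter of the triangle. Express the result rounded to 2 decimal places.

19.29

From area = ½·BA·AC·sin A, we get sin A = 2·area/(BA·AC) ≈ 0.81348.
Taking the obtuse solution, ∠A ≈ 125.56°.
Law of cosines then gives CB ≈ 9.0931.
Perimeter = 9.0931 + 4.4 + 5.8 = 19.293.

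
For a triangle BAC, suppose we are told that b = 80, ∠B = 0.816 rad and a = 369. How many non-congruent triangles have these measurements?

a·sin B = 369·sin(0.816 rad) ≈ 268.8.
Since b = 80 < 268.8 = a sin B, no triangle exists.

0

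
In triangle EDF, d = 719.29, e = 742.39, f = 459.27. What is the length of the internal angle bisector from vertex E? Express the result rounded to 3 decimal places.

By the law of cosines, cos E = (d² + f² − e²) / (2·d·f) ≈ 0.26815, so ∠E ≈ 74.45°.
The bisector from E has length 2·d·f·cos(∠E/2)/(d+f) ≈ 446.4.

t_E ≈ 446.396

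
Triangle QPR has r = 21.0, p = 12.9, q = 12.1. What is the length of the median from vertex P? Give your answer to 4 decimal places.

m_P ≈ 15.8777

Median from P: ½√(2·r² + 2·q² − p²) ≈ 15.878.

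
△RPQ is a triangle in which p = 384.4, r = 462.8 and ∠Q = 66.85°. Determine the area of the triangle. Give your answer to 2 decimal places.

area ≈ 81787.78

Area = ½·r·p·sin Q ≈ 81788.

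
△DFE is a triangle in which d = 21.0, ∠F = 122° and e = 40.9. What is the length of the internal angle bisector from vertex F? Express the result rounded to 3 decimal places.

By the law of cosines, f² = e² + d² − 2·e·d·cos F = 3024.1, so f ≈ 54.992.
The bisector from F has length 2·e·d·cos(∠F/2)/(e+d) ≈ 13.454.

13.454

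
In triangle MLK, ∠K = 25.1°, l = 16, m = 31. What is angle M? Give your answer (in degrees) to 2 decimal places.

By the law of cosines, k² = m² + l² − 2·m·l·cos K = 318.68, so k ≈ 17.851.
Law of cosines again: cos M = (l² + k² − m²)/(2·l·k) ≈ -0.67628, so ∠M ≈ 132.55°.

∠M ≈ 132.55°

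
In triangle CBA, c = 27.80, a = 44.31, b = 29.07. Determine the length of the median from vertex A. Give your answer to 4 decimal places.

m_A ≈ 17.8356

Median from A: ½√(2·c² + 2·b² − a²) ≈ 17.836.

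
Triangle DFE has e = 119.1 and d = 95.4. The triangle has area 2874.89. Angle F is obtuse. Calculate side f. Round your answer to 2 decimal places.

From area = ½·e·d·sin F, we get sin F = 2·area/(e·d) ≈ 0.50605.
Taking the obtuse solution, ∠F ≈ 2.611 rad.
Law of cosines then gives f ≈ 207.09.

207.09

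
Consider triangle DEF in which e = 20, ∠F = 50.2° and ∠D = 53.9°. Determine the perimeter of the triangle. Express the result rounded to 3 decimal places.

perimeter ≈ 52.505

The third angle is ∠E = 180° − ∠F − ∠D = 75.90°.
Law of sines: d = e·sin D/sin E ≈ 16.662.
Law of sines: f = e·sin F/sin E ≈ 15.843.
Semiperimeter s = (16.662+20+15.843)/2 = 26.252.
Perimeter = 16.662 + 20 + 15.843 = 52.505.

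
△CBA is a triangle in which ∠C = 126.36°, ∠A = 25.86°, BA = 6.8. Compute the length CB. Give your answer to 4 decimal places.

3.6830

The third angle is ∠B = 180° − ∠A − ∠C = 27.78°.
Law of sines: CB = BA·sin A/sin C ≈ 3.683.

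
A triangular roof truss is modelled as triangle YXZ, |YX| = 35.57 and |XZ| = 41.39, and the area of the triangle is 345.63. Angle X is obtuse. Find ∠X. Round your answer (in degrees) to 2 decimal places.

From area = ½·|YX|·|XZ|·sin X, we get sin X = 2·area/(|YX|·|XZ|) ≈ 0.46953.
Taking the obtuse solution, ∠X ≈ 152.00°.

∠X ≈ 152.00°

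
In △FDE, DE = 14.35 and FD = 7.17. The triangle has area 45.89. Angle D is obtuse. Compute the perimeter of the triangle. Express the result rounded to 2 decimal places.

perimeter ≈ 40.24

From area = ½·FD·DE·sin D, we get sin D = 2·area/(FD·DE) ≈ 0.89202.
Taking the obtuse solution, ∠D ≈ 116.87°.
Law of cosines then gives EF ≈ 18.717.
Perimeter = 14.35 + 18.717 + 7.17 = 40.237.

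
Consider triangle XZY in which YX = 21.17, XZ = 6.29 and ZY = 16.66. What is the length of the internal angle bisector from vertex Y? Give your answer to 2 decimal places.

By the law of cosines, cos Y = (ZY² + YX² − XZ²) / (2·ZY·YX) ≈ 0.97275, so ∠Y ≈ 13.41°.
The bisector from Y has length 2·ZY·YX·cos(∠Y/2)/(ZY+YX) ≈ 18.519.

t_Y ≈ 18.52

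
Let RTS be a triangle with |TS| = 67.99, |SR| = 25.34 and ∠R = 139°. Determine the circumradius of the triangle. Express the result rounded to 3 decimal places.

51.817

Law of sines: sin T = |SR|·sin R/|TS| ≈ 0.24451.
Since |TS| ≥ |SR|, only the acute value applies: ∠T ≈ 14.15°.
Then ∠S = 180° − ∠R − ∠T ≈ 26.85°.
Law of sines gives |RT| = |TS|·sin S/sin R ≈ 46.802.
Circumradius = |TS|/(2 sin R) ≈ 51.817.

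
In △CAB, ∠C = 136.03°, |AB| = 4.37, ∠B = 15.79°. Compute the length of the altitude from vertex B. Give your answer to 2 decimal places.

The third angle is ∠A = 180° − ∠B − ∠C = 28.18°.
Law of sines: |BC| = |AB|·sin A/sin C ≈ 2.9724.
Law of sines: |CA| = |AB|·sin B/sin C ≈ 1.7127.
Area = ½·|AB|·|BC|·sin B ≈ 1.7673.
The altitude from B has length 2·area/|CA| ≈ 2.0637.

h_B ≈ 2.06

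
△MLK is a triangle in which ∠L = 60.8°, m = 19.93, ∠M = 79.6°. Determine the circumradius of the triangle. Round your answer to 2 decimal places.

R ≈ 10.13

The third angle is ∠K = 180° − ∠M − ∠L = 39.60°.
Law of sines: l = m·sin L/sin M ≈ 17.688.
Law of sines: k = m·sin K/sin M ≈ 12.916.
Circumradius = m/(2 sin M) ≈ 10.131.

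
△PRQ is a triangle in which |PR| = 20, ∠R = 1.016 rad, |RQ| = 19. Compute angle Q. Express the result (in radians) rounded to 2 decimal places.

By the law of cosines, |QP|² = |PR|² + |RQ|² − 2·|PR|·|RQ|·cos R = 360.65, so |QP| ≈ 18.991.
Law of cosines again: cos Q = (|RQ|² + |QP|² − |PR|²)/(2·|RQ|·|QP|) ≈ 0.44572, so ∠Q ≈ 1.109 rad.

∠Q ≈ 1.11 rad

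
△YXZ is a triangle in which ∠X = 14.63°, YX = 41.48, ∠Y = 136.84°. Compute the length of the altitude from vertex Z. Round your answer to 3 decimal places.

The third angle is ∠Z = 180° − ∠Y − ∠X = 28.53°.
Law of sines: XZ = YX·sin Y/sin Z ≈ 59.407.
Law of sines: ZY = YX·sin X/sin Z ≈ 21.936.
Area = ½·YX·XZ·sin X ≈ 311.2.
The altitude from Z has length 2·area/YX ≈ 15.005.

h_Z ≈ 15.005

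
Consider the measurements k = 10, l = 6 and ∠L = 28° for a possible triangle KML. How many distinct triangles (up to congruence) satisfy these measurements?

2

k·sin L = 10·sin(28°) ≈ 4.695.
Since k sin L < l < k (4.695 < 6 < 10), two triangles exist.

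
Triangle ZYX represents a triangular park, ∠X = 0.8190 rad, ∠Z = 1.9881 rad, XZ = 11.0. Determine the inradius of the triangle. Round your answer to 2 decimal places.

The third angle is ∠Y = π − ∠X − ∠Z = 0.3345 rad.
Law of sines: YX = XZ·sin Z/sin Y ≈ 30.632.
Law of sines: ZY = XZ·sin X/sin Y ≈ 24.476.
Area = ½·XZ·YX·sin X ≈ 123.06.
Semiperimeter s = (30.632+11+24.476)/2 = 33.054.
Inradius = area/s = 123.06/33.054 ≈ 3.7232.

r ≈ 3.72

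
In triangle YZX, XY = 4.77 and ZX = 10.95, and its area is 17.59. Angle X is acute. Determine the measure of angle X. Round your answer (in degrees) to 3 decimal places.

∠X ≈ 42.341°

From area = ½·ZX·XY·sin X, we get sin X = 2·area/(ZX·XY) ≈ 0.67354.
Taking the acute solution, ∠X ≈ 42.34°.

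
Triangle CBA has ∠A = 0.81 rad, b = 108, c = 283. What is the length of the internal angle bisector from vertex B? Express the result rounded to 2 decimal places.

t_B ≈ 245.27

By the law of cosines, a² = c² + b² − 2·c·b·cos A = 49605, so a ≈ 222.72.
Law of cosines again: cos B = (a² + c² − b²)/(2·a·c) ≈ 0.93630, so ∠B ≈ 0.359 rad.
The bisector from B has length 2·a·c·cos(∠B/2)/(a+c) ≈ 245.27.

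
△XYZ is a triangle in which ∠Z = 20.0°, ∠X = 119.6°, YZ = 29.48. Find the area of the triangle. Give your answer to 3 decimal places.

The third angle is ∠Y = 180° − ∠Z − ∠X = 40.40°.
Law of sines: ZX = YZ·sin Y/sin X ≈ 21.974.
Law of sines: XY = YZ·sin Z/sin X ≈ 11.596.
Area = ½·YZ·ZX·sin Z ≈ 110.78.

area ≈ 110.781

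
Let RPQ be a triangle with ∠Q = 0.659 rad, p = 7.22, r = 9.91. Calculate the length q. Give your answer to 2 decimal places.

By the law of cosines, q² = r² + p² − 2·r·p·cos Q = 37.201, so q ≈ 6.0992.

6.10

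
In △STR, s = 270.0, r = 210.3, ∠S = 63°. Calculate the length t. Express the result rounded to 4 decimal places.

289.8687

Law of sines: sin R = r·sin S/s ≈ 0.69400.
Since s ≥ r, only the acute value applies: ∠R ≈ 43.95°.
Then ∠T = 180° − ∠S − ∠R ≈ 73.05°.
Law of sines gives t = s·sin T/sin S ≈ 289.87.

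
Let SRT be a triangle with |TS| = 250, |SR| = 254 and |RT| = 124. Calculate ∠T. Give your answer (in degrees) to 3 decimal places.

By the law of cosines, cos T = (|RT|² + |TS|² − |SR|²) / (2·|RT|·|TS|) ≈ 0.21548, so ∠T ≈ 77.56°.

∠T ≈ 77.556°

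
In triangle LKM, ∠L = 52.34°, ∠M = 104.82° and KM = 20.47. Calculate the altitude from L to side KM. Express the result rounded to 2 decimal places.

The third angle is ∠K = 180° − ∠M − ∠L = 22.84°.
Law of sines: ML = KM·sin K/sin L ≈ 10.037.
Law of sines: LK = KM·sin M/sin L ≈ 24.997.
Area = ½·KM·ML·sin M ≈ 99.309.
The altitude from L has length 2·area/KM ≈ 9.7029.

9.70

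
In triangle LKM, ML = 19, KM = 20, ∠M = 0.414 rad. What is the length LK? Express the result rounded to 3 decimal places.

By the law of cosines, LK² = KM² + ML² − 2·KM·ML·cos M = 65.206, so LK ≈ 8.075.

8.075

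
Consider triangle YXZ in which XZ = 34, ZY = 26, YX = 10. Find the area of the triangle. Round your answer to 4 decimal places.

88.7412

Semiperimeter s = (34 + 26 + 10)/2 = 35.
Heron's formula: area = √(35·1·9·25) ≈ 88.741.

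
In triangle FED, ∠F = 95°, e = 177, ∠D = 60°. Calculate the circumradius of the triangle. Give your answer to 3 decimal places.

The third angle is ∠E = 180° − ∠D − ∠F = 25.00°.
Law of sines: f = e·sin F/sin E ≈ 417.22.
Law of sines: d = e·sin D/sin E ≈ 362.71.
Circumradius = e/(2 sin E) ≈ 209.41.

R ≈ 209.409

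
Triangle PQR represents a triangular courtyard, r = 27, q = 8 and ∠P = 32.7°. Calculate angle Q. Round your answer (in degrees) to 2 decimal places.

12.04

By the law of cosines, p² = q² + r² − 2·q·r·cos P = 429.47, so p ≈ 20.724.
Law of cosines again: cos Q = (r² + p² − q²)/(2·r·p) ≈ 0.97801, so ∠Q ≈ 12.04°.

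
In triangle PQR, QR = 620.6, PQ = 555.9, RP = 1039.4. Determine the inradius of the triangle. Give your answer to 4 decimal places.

r ≈ 129.0189

Semiperimeter s = (620.6 + 1039.4 + 555.9)/2 = 1108.
Heron's formula: area = √(1108·487.35·68.55·552.05) ≈ 1.4295e+05.
Inradius = area/s = 1.4295e+05/1108 ≈ 129.02.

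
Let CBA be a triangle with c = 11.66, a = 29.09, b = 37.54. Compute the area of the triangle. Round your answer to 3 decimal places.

131.769

Semiperimeter s = (11.66 + 37.54 + 29.09)/2 = 39.145.
Heron's formula: area = √(39.145·27.485·1.605·10.055) ≈ 131.77.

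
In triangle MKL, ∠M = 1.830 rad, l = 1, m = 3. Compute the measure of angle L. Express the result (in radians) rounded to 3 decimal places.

0.328

Law of sines: sin L = l·sin M/m ≈ 0.32220.
Since m ≥ l, only the acute value applies: ∠L ≈ 0.328 rad.
Then ∠K = π − ∠M − ∠L ≈ 0.984 rad.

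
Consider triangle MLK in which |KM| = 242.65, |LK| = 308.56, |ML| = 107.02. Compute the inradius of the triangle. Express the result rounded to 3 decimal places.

Semiperimeter s = (308.56 + 242.65 + 107.02)/2 = 329.12.
Heron's formula: area = √(329.12·20.555·86.465·222.1) ≈ 11398.
Inradius = area/s = 11398/329.12 ≈ 34.632.

r ≈ 34.632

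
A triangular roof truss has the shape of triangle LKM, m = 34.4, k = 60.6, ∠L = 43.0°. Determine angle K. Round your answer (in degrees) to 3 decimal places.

103.497

By the law of cosines, l² = k² + m² − 2·k·m·cos L = 1806.5, so l ≈ 42.503.
Law of cosines again: cos K = (m² + l² − k²)/(2·m·l) ≈ -0.23340, so ∠K ≈ 103.50°.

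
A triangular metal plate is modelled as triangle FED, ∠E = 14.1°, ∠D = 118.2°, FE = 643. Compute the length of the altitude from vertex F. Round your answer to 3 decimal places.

The third angle is ∠F = 180° − ∠E − ∠D = 47.70°.
Law of sines: ED = FE·sin F/sin D ≈ 539.64.
Law of sines: DF = FE·sin E/sin D ≈ 177.74.
Area = ½·FE·ED·sin E ≈ 42265.
The altitude from F has length 2·area/ED ≈ 156.64.

h_F ≈ 156.644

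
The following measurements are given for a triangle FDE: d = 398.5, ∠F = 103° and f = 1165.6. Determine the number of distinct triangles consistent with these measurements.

d·sin F = 398.5·sin(103°) ≈ 388.3.
Since ∠F is not acute, a triangle exists only if f > d; here f > d, so there is exactly one triangle.

1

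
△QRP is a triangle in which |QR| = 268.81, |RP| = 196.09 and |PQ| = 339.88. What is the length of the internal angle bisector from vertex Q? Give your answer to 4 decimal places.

t_Q ≈ 286.1492

By the law of cosines, cos Q = (|PQ|² + |QR|² − |RP|²) / (2·|PQ|·|QR|) ≈ 0.81721, so ∠Q ≈ 35.19°.
The bisector from Q has length 2·|PQ|·|QR|·cos(∠Q/2)/(|PQ|+|QR|) ≈ 286.15.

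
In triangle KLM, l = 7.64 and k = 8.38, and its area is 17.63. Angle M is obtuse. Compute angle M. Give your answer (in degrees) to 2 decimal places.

146.58

From area = ½·k·l·sin M, we get sin M = 2·area/(k·l) ≈ 0.55074.
Taking the obtuse solution, ∠M ≈ 146.58°.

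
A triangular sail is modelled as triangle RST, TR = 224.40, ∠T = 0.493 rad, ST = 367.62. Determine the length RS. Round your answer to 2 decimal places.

By the law of cosines, RS² = ST² + TR² − 2·ST·TR·cos T = 40159, so RS ≈ 200.4.

200.40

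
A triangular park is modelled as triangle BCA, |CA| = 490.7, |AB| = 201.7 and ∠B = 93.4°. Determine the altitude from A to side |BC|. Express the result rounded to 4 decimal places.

h_A ≈ 201.3450

Law of sines: sin C = |AB|·sin B/|CA| ≈ 0.41032.
Since |CA| ≥ |AB|, only the acute value applies: ∠C ≈ 24.23°.
Then ∠A = 180° − ∠B − ∠C ≈ 62.37°.
Law of sines gives |BC| = |CA|·sin A/sin B ≈ 435.53.
Area = ½·|CA|·|AB|·sin A ≈ 43846.
The altitude from A has length 2·area/|BC| ≈ 201.34.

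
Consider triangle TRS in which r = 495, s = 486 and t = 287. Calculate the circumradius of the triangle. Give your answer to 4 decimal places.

256.5758

By the law of cosines, cos T = (r² + s² − t²) / (2·r·s) ≈ 0.82897, so ∠T ≈ 34.01°.
Circumradius = t/(2 sin T) ≈ 256.58.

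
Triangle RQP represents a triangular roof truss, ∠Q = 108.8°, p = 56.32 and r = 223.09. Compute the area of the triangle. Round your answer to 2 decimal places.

area ≈ 5947.05

Area = ½·p·r·sin Q ≈ 5947.1.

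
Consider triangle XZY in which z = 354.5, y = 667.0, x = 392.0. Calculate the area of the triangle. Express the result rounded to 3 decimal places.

55809.720

Semiperimeter s = (392 + 354.5 + 667)/2 = 706.75.
Heron's formula: area = √(706.75·314.75·352.25·39.75) ≈ 55810.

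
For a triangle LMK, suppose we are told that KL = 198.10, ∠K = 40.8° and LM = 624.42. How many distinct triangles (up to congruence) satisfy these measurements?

1

KL·sin K = 198.10·sin(40.8°) ≈ 129.4.
Since LM ≥ KL, exactly one triangle exists.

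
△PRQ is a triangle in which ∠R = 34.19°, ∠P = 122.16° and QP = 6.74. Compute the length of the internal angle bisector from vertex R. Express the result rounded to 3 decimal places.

The third angle is ∠Q = 180° − ∠P − ∠R = 23.65°.
Law of sines: RQ = QP·sin P/sin R ≈ 10.154.
Law of sines: PR = QP·sin Q/sin R ≈ 4.8114.
The bisector from R has length 2·PR·RQ·cos(∠R/2)/(PR+RQ) ≈ 6.2406.

6.241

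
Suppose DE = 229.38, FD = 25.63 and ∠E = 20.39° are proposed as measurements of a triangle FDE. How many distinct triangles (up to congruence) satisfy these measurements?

0

DE·sin E = 229.38·sin(20.39°) ≈ 79.92.
Since FD = 25.63 < 79.92 = DE sin E, no triangle exists.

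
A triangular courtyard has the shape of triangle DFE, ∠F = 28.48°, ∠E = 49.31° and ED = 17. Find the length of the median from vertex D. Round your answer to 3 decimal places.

The third angle is ∠D = 180° − ∠F − ∠E = 102.21°.
Law of sines: FE = ED·sin D/sin F ≈ 34.844.
Law of sines: DF = ED·sin E/sin F ≈ 27.032.
Median from D: ½√(2·ED² + 2·DF² − FE²) ≈ 14.364.

14.364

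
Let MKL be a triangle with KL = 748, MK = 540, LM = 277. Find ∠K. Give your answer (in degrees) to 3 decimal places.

By the law of cosines, cos K = (MK² + KL² − LM²) / (2·MK·KL) ≈ 0.95857, so ∠K ≈ 16.55°.

16.549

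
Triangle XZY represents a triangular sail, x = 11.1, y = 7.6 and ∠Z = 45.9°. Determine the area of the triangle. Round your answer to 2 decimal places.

Area = ½·y·x·sin Z ≈ 30.291.

area ≈ 30.29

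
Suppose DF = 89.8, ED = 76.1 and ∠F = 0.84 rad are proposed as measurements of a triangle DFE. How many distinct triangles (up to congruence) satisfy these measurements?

DF·sin F = 89.8·sin(0.84 rad) ≈ 66.87.
Since DF sin F < ED < DF (66.87 < 76.1 < 89.8), two triangles exist.

2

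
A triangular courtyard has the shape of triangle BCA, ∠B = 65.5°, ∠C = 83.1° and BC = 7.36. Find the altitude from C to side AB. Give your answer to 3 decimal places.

h_C ≈ 6.697

The third angle is ∠A = 180° − ∠B − ∠C = 31.40°.
Law of sines: CA = BC·sin B/sin A ≈ 12.854.
Law of sines: AB = BC·sin C/sin A ≈ 14.024.
Area = ½·BC·CA·sin C ≈ 46.962.
The altitude from C has length 2·area/AB ≈ 6.6973.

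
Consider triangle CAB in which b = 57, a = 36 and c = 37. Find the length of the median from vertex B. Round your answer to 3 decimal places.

m_B ≈ 22.809

Median from B: ½√(2·c² + 2·a² − b²) ≈ 22.809.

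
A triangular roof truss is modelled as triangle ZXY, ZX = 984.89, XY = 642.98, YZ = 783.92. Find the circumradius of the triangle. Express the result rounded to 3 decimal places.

By the law of cosines, cos Z = (YZ² + ZX² − XY²) / (2·YZ·ZX) ≈ 0.75842, so ∠Z ≈ 40.67°.
Circumradius = XY/(2 sin Z) ≈ 493.26.

493.261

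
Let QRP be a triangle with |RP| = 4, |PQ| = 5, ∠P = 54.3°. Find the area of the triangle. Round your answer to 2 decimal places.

8.12

Area = ½·|RP|·|PQ|·sin P ≈ 8.1208.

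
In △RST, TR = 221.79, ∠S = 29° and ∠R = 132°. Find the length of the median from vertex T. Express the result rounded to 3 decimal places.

277.201

The third angle is ∠T = 180° − ∠R − ∠S = 19.00°.
Law of sines: ST = TR·sin R/sin S ≈ 339.97.
Law of sines: RS = TR·sin T/sin S ≈ 148.94.
Median from T: ½√(2·ST² + 2·TR² − RS²) ≈ 277.2.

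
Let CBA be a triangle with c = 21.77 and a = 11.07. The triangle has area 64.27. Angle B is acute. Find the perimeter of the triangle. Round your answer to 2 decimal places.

From area = ½·a·c·sin B, we get sin B = 2·area/(a·c) ≈ 0.53337.
Taking the acute solution, ∠B ≈ 32.23°.
Law of cosines then gives b ≈ 13.74.
Perimeter = 21.77 + 13.74 + 11.07 = 46.58.

perimeter ≈ 46.58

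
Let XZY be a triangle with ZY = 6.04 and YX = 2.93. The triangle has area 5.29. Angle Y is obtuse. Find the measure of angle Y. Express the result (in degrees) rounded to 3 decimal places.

From area = ½·ZY·YX·sin Y, we get sin Y = 2·area/(ZY·YX) ≈ 0.59783.
Taking the obtuse solution, ∠Y ≈ 143.29°.

∠Y ≈ 143.285°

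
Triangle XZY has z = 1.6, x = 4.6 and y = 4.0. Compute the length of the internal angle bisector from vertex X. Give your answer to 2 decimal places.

By the law of cosines, cos X = (z² + y² − x²) / (2·z·y) ≈ -0.20312, so ∠X ≈ 101.72°.
The bisector from X has length 2·z·y·cos(∠X/2)/(z+y) ≈ 1.4428.

t_X ≈ 1.44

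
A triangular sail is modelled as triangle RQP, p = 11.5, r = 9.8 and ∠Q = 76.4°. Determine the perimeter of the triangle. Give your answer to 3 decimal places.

34.540

By the law of cosines, q² = p² + r² − 2·p·r·cos Q = 175.29, so q ≈ 13.24.
Semiperimeter s = (9.8+13.24+11.5)/2 = 17.27.
Perimeter = 9.8 + 13.24 + 11.5 = 34.54.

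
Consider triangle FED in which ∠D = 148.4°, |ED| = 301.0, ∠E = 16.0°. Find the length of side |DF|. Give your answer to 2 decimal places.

308.52

The third angle is ∠F = 180° − ∠E − ∠D = 15.60°.
Law of sines: |DF| = |ED|·sin E/sin F ≈ 308.52.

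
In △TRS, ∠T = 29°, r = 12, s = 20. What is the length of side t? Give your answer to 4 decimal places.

By the law of cosines, t² = r² + s² − 2·r·s·cos T = 124.18, so t ≈ 11.144.

11.1437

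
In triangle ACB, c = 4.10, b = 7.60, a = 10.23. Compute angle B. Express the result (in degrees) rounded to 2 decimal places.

40.59

By the law of cosines, cos B = (a² + c² − b²) / (2·a·c) ≈ 0.75940, so ∠B ≈ 40.59°.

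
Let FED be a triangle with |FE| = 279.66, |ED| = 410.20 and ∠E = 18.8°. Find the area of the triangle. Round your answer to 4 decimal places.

Area = ½·|FE|·|ED|·sin E ≈ 18485.

area ≈ 18484.6015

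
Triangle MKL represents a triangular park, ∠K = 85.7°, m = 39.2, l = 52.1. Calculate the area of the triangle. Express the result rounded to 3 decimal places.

Area = ½·l·m·sin K ≈ 1018.3.

1018.286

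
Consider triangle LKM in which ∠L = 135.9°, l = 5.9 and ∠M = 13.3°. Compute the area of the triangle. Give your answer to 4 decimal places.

The third angle is ∠K = 180° − ∠M − ∠L = 30.80°.
Law of sines: k = l·sin K/sin L ≈ 4.3411.
Law of sines: m = l·sin M/sin L ≈ 1.9504.
Area = ½·l·k·sin M ≈ 2.9461.

2.9461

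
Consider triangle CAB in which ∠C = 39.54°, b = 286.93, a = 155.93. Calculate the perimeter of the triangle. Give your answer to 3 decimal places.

By the law of cosines, c² = a² + b² − 2·a·b·cos C = 37636, so c ≈ 194.
Semiperimeter s = (194+155.93+286.93)/2 = 318.43.
Perimeter = 194 + 155.93 + 286.93 = 636.86.

636.861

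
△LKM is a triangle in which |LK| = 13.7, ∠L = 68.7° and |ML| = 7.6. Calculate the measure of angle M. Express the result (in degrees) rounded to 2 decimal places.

78.39

By the law of cosines, |KM|² = |ML|² + |LK|² − 2·|ML|·|LK|·cos L = 169.81, so |KM| ≈ 13.031.
Law of cosines again: cos M = (|KM|² + |ML|² − |LK|²)/(2·|KM|·|ML|) ≈ 0.20132, so ∠M ≈ 78.39°.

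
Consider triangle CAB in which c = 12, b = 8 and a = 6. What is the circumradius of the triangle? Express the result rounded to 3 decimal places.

R ≈ 6.751

By the law of cosines, cos C = (a² + b² − c²) / (2·a·b) ≈ -0.45833, so ∠C ≈ 117.28°.
Circumradius = c/(2 sin C) ≈ 6.7508.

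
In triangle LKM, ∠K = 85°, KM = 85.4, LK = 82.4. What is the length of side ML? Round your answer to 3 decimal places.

By the law of cosines, ML² = LK² + KM² − 2·LK·KM·cos K = 12856, so ML ≈ 113.39.

113.386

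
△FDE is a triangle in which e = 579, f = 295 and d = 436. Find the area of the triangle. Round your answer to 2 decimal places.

Semiperimeter s = (295 + 436 + 579)/2 = 655.
Heron's formula: area = √(655·360·219·76) ≈ 62647.

62647.07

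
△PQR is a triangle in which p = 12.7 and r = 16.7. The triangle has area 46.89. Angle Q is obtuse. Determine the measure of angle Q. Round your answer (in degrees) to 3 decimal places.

∠Q ≈ 153.758°

From area = ½·r·p·sin Q, we get sin Q = 2·area/(r·p) ≈ 0.44217.
Taking the obtuse solution, ∠Q ≈ 153.76°.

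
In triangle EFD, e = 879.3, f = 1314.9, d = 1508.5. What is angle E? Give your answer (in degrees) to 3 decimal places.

35.457

By the law of cosines, cos E = (f² + d² − e²) / (2·f·d) ≈ 0.81455, so ∠E ≈ 35.46°.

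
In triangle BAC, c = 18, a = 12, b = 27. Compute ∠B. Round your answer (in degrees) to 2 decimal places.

127.17

By the law of cosines, cos B = (a² + c² − b²) / (2·a·c) ≈ -0.60417, so ∠B ≈ 127.17°.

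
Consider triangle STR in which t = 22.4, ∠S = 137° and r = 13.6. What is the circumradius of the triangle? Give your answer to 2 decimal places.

24.67

By the law of cosines, s² = t² + r² − 2·t·r·cos S = 1132.3, so s ≈ 33.65.
Area = ½·t·r·sin S ≈ 103.88.
Circumradius = s/(2 sin S) ≈ 24.67.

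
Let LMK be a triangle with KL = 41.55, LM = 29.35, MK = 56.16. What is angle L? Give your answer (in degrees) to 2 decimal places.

By the law of cosines, cos L = (KL² + LM² − MK²) / (2·KL·LM) ≈ -0.23211, so ∠L ≈ 103.42°.

103.42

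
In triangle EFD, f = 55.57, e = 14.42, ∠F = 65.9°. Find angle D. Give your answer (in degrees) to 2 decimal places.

100.40

Law of sines: sin E = e·sin F/f ≈ 0.23687.
Since f ≥ e, only the acute value applies: ∠E ≈ 13.70°.
Then ∠D = 180° − ∠F − ∠E ≈ 100.40°.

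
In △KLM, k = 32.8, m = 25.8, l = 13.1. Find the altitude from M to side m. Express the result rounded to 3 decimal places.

12.257

Semiperimeter s = (32.8 + 13.1 + 25.8)/2 = 35.85.
Heron's formula: area = √(35.85·3.05·22.75·10.05) ≈ 158.11.
The altitude from M has length 2·area/m ≈ 12.257.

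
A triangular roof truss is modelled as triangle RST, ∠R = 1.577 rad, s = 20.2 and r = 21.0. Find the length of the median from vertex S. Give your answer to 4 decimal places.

m_S ≈ 11.5873

Law of sines: sin S = s·sin R/r ≈ 0.96189.
Since r ≥ s, only the acute value applies: ∠S ≈ 1.294 rad.
Then ∠T = π − ∠R − ∠S ≈ 0.271 rad.
Law of sines gives t = r·sin T/sin R ≈ 5.6171.
Median from S: ½√(2·t² + 2·r² − s²) ≈ 11.587.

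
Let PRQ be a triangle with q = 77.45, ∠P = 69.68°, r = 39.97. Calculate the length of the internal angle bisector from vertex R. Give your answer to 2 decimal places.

72.91

By the law of cosines, p² = r² + q² − 2·r·q·cos P = 5446.1, so p ≈ 73.798.
Law of cosines again: cos R = (q² + p² − r²)/(2·q·p) ≈ 0.86141, so ∠R ≈ 30.52°.
The bisector from R has length 2·q·p·cos(∠R/2)/(q+p) ≈ 72.914.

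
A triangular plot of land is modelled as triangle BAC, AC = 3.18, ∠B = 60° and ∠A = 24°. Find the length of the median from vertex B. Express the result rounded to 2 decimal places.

2.29

The third angle is ∠C = 180° − ∠B − ∠A = 96.00°.
Law of sines: CB = AC·sin A/sin B ≈ 1.4935.
Law of sines: BA = AC·sin C/sin B ≈ 3.6518.
Median from B: ½√(2·CB² + 2·BA² − AC²) ≈ 2.2924.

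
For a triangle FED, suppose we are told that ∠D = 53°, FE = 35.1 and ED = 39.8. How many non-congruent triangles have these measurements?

2

ED·sin D = 39.8·sin(53°) ≈ 31.79.
Since ED sin D < FE < ED (31.79 < 35.1 < 39.8), two triangles exist.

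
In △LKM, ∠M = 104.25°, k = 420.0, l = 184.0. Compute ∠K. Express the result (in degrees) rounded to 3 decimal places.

By the law of cosines, m² = l² + k² − 2·l·k·cos M = 2.483e+05, so m ≈ 498.3.
Law of cosines again: cos K = (m² + l² − k²)/(2·m·l) ≈ 0.57673, so ∠K ≈ 54.78°.

∠K ≈ 54.779°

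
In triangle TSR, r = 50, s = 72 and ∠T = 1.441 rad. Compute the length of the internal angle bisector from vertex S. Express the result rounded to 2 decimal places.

t_S ≈ 53.75

By the law of cosines, t² = s² + r² − 2·s·r·cos T = 6752.1, so t ≈ 82.171.
Law of cosines again: cos S = (r² + t² − s²)/(2·r·t) ≈ 0.49508, so ∠S ≈ 1.053 rad.
The bisector from S has length 2·r·t·cos(∠S/2)/(r+t) ≈ 53.753.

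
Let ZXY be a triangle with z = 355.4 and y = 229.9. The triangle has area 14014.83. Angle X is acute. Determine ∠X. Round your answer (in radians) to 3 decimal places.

From area = ½·y·z·sin X, we get sin X = 2·area/(y·z) ≈ 0.34305.
Taking the acute solution, ∠X ≈ 0.350 rad.

∠X ≈ 0.350 rad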